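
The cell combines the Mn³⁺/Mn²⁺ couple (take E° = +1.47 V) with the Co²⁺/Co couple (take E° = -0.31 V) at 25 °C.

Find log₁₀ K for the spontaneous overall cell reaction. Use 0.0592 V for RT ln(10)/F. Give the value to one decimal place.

60.1

Cathode: Mn³⁺/Mn²⁺; anode: Co²⁺/Co. E°cell = +1.78 V, n = 2.
log K = nE°cell / 0.0592 = (2)(+1.78) / 0.0592 = 60.1.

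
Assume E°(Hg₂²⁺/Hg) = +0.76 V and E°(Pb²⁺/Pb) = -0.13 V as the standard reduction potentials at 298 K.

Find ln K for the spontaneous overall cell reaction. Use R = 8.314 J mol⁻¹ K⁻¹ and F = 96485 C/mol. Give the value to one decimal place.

69.3

Cathode: Hg₂²⁺/Hg; anode: Pb²⁺/Pb. E°cell = (+0.76) − (-0.13) = +0.89 V, with n = 2.
ΔG° = −nFE° = −RT ln K, so ln K = nFE°/(RT) = (2)(96485)(+0.89) / ((8.314)(298)) = 69.319.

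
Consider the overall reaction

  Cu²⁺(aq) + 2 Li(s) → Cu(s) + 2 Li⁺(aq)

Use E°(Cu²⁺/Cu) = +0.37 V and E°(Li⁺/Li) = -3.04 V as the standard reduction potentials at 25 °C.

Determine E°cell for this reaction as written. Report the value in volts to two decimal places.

+3.41 V

The Cu²⁺/Cu couple has the higher reduction potential, so it is the cathode; Li⁺/Li is oxidised at the anode.
E°cell = E°(cathode) − E°(anode) = (+0.37) − (-3.04) = +3.41 V.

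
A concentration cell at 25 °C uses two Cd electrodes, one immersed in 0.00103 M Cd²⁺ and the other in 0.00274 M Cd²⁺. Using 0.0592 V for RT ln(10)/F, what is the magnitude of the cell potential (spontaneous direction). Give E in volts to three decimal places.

For a concentration cell E°cell = 0. The 0.00274 M side is the cathode (reduction is favoured where [Cd²⁺] is higher).
With n = 2, E = −(0.0592/2) log([Cd²⁺]ₐₙ/[Cd²⁺]꜀ₐₜ) = −(0.0592/2) log(0.00103/0.00274) = −(0.0592/2)(-0.425) = +0.013 V.

+0.013 V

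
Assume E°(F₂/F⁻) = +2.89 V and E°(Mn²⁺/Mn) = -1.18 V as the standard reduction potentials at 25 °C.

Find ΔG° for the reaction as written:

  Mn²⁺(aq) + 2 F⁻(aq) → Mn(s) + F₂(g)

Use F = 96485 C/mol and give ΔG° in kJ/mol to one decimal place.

+785.4 kJ/mol

As written, Mn²⁺/Mn is reduced (cathode) and F₂/F⁻ is oxidised (anode), so E°cell = (-1.18) − (+2.89) = -4.07 V.
Balancing electrons gives n = 2.
ΔG° = −nFE° = −(2)(96485)(-4.07) = 785,388 J = +785.4 kJ/mol.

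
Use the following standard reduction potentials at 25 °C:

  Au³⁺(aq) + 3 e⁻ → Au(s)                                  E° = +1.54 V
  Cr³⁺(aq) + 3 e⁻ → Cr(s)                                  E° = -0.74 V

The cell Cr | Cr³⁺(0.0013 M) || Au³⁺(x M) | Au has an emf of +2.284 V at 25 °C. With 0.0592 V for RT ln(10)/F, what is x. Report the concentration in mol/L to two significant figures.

Au³⁺/Au is the cathode, Cr³⁺/Cr the anode: E°cell = +2.28 V, n = 3.
Overall reaction: Au³⁺(aq) + Cr(s) → Au(s) + Cr³⁺(aq); Q = [Cr³⁺]^1/[Au³⁺]^1.
From E = E° − (0.0592/n) log Q: log Q = (E° − E)·n/0.0592 = (+2.28 − (+2.284))·3/0.0592 = -0.2027.
So 1·log[Au³⁺] = 1·log(0.0013) − log Q = -2.8861 − (-0.2027) = -2.6834; [Au³⁺] = 10^(-2.6834) ≈ 0.0021 M.

0.0021 M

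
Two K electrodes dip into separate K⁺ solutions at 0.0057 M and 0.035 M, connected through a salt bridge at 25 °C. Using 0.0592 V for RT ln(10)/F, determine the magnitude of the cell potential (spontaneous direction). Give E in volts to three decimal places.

+0.047 V

For a concentration cell E°cell = 0. The 0.035 M side is the cathode (reduction is favoured where [K⁺] is higher).
With n = 1, E = −(0.0592/1) log([K⁺]ₐₙ/[K⁺]꜀ₐₜ) = −(0.0592/1) log(0.0057/0.035) = −(0.0592/1)(-0.788) = +0.047 V.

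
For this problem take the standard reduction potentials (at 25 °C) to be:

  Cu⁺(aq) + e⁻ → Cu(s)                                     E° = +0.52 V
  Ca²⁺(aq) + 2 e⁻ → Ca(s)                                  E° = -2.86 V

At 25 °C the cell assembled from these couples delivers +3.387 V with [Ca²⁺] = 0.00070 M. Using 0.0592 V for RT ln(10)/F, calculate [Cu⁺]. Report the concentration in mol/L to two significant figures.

Cu⁺/Cu is the cathode, Ca²⁺/Ca the anode: E°cell = +3.38 V, n = 2.
Overall reaction: 2 Cu⁺(aq) + Ca(s) → 2 Cu(s) + Ca²⁺(aq); Q = [Ca²⁺]^1/[Cu⁺]^2.
From E = E° − (0.0592/n) log Q: log Q = (E° − E)·n/0.0592 = (+3.38 − (+3.387))·2/0.0592 = -0.2365.
So 2·log[Cu⁺] = 1·log(0.0007) − log Q = -3.1549 − (-0.2365) = -2.9184; log[Cu⁺] = -2.9184 / 2 = -1.4592; [Cu⁺] = 10^(-1.4592) ≈ 0.035 M.

0.035 M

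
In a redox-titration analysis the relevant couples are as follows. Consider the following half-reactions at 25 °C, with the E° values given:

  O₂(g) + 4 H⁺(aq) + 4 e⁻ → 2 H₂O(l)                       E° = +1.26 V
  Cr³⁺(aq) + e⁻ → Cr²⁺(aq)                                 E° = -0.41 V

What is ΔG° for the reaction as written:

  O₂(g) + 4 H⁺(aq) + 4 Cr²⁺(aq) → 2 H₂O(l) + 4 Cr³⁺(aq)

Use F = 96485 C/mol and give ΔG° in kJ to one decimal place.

-644.5 kJ

As written, O₂/H₂O is reduced (cathode) and Cr³⁺/Cr²⁺ is oxidised (anode), so E°cell = (+1.26) − (-0.41) = +1.67 V.
Balancing electrons gives n = 4.
ΔG° = −nFE° = −(4)(96485)(+1.67) = -644,520 J = -644.5 kJ.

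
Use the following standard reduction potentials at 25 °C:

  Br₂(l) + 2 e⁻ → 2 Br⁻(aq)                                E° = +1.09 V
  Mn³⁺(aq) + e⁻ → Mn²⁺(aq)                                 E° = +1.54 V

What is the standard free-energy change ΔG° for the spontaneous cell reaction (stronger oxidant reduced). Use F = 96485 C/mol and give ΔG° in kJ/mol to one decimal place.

Mn³⁺/Mn²⁺ (E° = +1.54 V) is the cathode; Br₂/Br⁻ (E° = +1.09 V) is the anode, so E°cell = +0.45 V.
Balancing electrons gives n = 2 (lcm of 1 and 2).
ΔG° = −nFE° = −(2)(96485)(+0.45) = -86,836 J = -86.8 kJ/mol.

-86.8 kJ/mol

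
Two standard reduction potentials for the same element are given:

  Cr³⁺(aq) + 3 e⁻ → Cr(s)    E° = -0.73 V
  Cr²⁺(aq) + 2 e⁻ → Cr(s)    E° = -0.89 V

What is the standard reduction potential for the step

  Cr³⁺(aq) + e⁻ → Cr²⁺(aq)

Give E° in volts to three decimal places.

Sequential free energies add, so n₃E°₃ = n₁E°₁ + n₂E°₂.
With n₃ = 3, and the known step contributing 2×(-0.89) V, the unknown satisfies 1·E° = 3×(-0.73) − 2×(-0.89) = -0.410.
E° = -0.410 / 1 = -0.410 V.

-0.410 V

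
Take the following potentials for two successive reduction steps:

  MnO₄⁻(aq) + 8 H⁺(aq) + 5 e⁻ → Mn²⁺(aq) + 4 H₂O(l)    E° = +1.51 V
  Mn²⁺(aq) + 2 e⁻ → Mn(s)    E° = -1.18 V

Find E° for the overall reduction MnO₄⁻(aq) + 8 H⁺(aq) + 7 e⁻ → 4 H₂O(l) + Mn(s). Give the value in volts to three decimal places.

Adding the free-energy changes (−nFE°) of the two steps gives −n₃FE°₃ = −n₁FE°₁ − n₂FE°₂.
E°₃ = (5×+1.51 + 2×-1.18) / 7 = (+5.190) / 7 = +0.741 V.
E° values themselves are not directly additive — weighting by electron count is essential.

+0.741 V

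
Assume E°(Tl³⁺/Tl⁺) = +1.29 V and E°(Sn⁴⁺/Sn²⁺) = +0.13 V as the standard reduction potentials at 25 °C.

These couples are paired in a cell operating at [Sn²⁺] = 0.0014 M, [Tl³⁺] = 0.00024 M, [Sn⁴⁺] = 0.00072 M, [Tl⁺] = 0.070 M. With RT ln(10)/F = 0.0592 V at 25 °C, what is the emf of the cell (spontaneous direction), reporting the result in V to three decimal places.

+1.096 V

Tl³⁺/Tl⁺ is the cathode (higher E°), Sn⁴⁺/Sn²⁺ the anode: E°cell = +1.29 − (+0.13) = +1.16 V, n = 2.
Overall: Tl³⁺(aq) + Sn²⁺(aq) → Tl⁺(aq) + Sn⁴⁺(aq)
Q = [Tl⁺]·[Sn⁴⁺] / ([Tl³⁺]·[Sn²⁺]); log Q = 2.176.
E = E° − (0.0592/n) log Q = +1.16 − (0.0592/2)(2.176) = +1.096 V.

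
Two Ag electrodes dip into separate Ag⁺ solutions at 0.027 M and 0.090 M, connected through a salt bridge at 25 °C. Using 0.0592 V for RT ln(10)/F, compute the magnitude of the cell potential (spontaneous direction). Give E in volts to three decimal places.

+0.031 V

For a concentration cell E°cell = 0. The 0.090 M side is the cathode (reduction is favoured where [Ag⁺] is higher).
With n = 1, E = −(0.0592/1) log([Ag⁺]ₐₙ/[Ag⁺]꜀ₐₜ) = −(0.0592/1) log(0.027/0.09) = −(0.0592/1)(-0.523) = +0.031 V.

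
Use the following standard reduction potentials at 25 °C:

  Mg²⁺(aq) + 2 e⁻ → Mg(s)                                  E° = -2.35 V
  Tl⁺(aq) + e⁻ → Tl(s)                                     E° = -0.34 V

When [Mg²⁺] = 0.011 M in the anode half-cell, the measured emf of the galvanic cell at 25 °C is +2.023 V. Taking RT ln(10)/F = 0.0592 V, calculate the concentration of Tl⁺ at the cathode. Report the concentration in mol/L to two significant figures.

0.17 M

Tl⁺/Tl is the cathode, Mg²⁺/Mg the anode: E°cell = +2.01 V, n = 2.
Overall reaction: 2 Tl⁺(aq) + Mg(s) → 2 Tl(s) + Mg²⁺(aq); Q = [Mg²⁺]^1/[Tl⁺]^2.
From E = E° − (0.0592/n) log Q: log Q = (E° − E)·n/0.0592 = (+2.01 − (+2.023))·2/0.0592 = -0.4392.
So 2·log[Tl⁺] = 1·log(0.011) − log Q = -1.9586 − (-0.4392) = -1.5194; log[Tl⁺] = -1.5194 / 2 = -0.7597; [Tl⁺] = 10^(-0.7597) ≈ 0.17 M.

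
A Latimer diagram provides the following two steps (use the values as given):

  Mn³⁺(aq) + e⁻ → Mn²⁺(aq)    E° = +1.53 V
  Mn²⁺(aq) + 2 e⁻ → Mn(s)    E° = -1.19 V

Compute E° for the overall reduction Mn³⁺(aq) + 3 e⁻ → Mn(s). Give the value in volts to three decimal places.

Adding the free-energy changes (−nFE°) of the two steps gives −n₃FE°₃ = −n₁FE°₁ − n₂FE°₂.
E°₃ = (1×+1.53 + 2×-1.19) / 3 = (-0.850) / 3 = -0.283 V.

-0.283 V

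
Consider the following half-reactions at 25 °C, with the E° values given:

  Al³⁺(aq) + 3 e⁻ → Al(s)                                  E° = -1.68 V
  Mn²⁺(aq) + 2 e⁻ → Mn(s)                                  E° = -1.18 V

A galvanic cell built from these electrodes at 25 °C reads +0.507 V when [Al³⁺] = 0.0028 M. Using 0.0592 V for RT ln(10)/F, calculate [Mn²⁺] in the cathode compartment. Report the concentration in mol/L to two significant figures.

0.034 M

Mn²⁺/Mn is the cathode, Al³⁺/Al the anode: E°cell = +0.50 V, n = 6.
Overall reaction: 3 Mn²⁺(aq) + 2 Al(s) → 3 Mn(s) + 2 Al³⁺(aq); Q = [Al³⁺]^2/[Mn²⁺]^3.
From E = E° − (0.0592/n) log Q: log Q = (E° − E)·n/0.0592 = (+0.50 − (+0.507))·6/0.0592 = -0.7095.
So 3·log[Mn²⁺] = 2·log(0.0028) − log Q = -5.1057 − (-0.7095) = -4.3962; log[Mn²⁺] = -4.3962 / 3 = -1.4654; [Mn²⁺] = 10^(-1.4654) ≈ 0.034 M.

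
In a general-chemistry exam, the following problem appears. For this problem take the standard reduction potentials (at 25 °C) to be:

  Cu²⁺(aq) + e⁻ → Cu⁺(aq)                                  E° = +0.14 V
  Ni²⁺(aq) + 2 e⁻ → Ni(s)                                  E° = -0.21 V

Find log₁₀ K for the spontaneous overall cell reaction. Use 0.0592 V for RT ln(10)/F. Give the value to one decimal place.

Cathode: Cu²⁺/Cu⁺; anode: Ni²⁺/Ni. E°cell = +0.35 V, n = 2.
log K = nE°cell / 0.0592 = (2)(+0.35) / 0.0592 = 11.8.

11.8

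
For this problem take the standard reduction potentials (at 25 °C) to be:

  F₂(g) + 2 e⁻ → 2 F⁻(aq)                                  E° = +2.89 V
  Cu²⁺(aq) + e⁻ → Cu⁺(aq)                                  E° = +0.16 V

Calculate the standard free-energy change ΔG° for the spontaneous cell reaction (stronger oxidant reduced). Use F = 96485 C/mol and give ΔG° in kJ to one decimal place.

-526.8 kJ

F₂/F⁻ (E° = +2.89 V) is the cathode; Cu²⁺/Cu⁺ (E° = +0.16 V) is the anode, so E°cell = +2.73 V.
Balancing electrons gives n = 2 (lcm of 2 and 1).
ΔG° = −nFE° = −(2)(96485)(+2.73) = -526,808 J = -526.8 kJ.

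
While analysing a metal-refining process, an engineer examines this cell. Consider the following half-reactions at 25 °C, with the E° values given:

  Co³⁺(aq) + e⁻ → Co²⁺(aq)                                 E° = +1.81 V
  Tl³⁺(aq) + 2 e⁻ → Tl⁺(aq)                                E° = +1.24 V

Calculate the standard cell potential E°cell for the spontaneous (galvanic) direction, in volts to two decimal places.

The Co³⁺/Co²⁺ couple has the higher reduction potential, so it is the cathode; Tl³⁺/Tl⁺ is oxidised at the anode.
E°cell = E°(cathode) − E°(anode) = (+1.81) − (+1.24) = +0.57 V.
Since E°cell > 0, the reaction is spontaneous under standard conditions.

+0.57 V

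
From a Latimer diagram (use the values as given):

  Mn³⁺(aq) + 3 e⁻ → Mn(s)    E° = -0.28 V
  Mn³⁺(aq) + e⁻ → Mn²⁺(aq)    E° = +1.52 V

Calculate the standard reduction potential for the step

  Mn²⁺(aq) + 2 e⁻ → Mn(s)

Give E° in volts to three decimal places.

-1.180 V

Sequential free energies add, so n₃E°₃ = n₁E°₁ + n₂E°₂.
With n₃ = 3, and the known step contributing 1×(+1.52) V, the unknown satisfies 2·E° = 3×(-0.28) − 1×(+1.52) = -2.360.
E° = -2.360 / 2 = -1.180 V.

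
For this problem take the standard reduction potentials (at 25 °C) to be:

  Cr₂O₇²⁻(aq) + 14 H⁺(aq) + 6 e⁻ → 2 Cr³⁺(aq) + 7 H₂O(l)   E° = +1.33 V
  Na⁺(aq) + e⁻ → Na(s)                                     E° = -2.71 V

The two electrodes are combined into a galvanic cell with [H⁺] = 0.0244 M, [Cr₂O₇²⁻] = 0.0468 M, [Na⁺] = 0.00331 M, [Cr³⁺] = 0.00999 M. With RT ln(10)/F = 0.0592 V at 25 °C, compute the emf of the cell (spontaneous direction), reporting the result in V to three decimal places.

+3.990 V

Cr₂O₇²⁻/Cr³⁺ is the cathode (higher E°), Na⁺/Na the anode: E°cell = +1.33 − (-2.71) = +4.04 V, n = 6.
Overall: Cr₂O₇²⁻(aq) + 14 H⁺(aq) + 6 Na(s) → 2 Cr³⁺(aq) + 7 H₂O(l) + 6 Na⁺(aq)
Q = [Cr³⁺]^2·[Na⁺]^6 / ([Cr₂O₇²⁻]·[H⁺]^14); log Q = 5.024.
E = E° − (0.0592/n) log Q = +4.04 − (0.0592/6)(5.024) = +3.990 V.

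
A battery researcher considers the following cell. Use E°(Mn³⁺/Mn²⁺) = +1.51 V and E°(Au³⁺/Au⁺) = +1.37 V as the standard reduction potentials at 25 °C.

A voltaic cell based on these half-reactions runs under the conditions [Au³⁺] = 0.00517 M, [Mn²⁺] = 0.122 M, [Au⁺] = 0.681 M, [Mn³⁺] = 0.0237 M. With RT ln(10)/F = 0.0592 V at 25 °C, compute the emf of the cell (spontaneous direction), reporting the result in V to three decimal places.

+0.161 V

Mn³⁺/Mn²⁺ is the cathode (higher E°), Au³⁺/Au⁺ the anode: E°cell = +1.51 − (+1.37) = +0.14 V, n = 2.
Overall: 2 Mn³⁺(aq) + Au⁺(aq) → 2 Mn²⁺(aq) + Au³⁺(aq)
Q = [Mn²⁺]^2·[Au³⁺] / ([Mn³⁺]^2·[Au⁺]); log Q = -0.696.
E = E° − (0.0592/n) log Q = +0.14 − (0.0592/2)(-0.696) = +0.161 V.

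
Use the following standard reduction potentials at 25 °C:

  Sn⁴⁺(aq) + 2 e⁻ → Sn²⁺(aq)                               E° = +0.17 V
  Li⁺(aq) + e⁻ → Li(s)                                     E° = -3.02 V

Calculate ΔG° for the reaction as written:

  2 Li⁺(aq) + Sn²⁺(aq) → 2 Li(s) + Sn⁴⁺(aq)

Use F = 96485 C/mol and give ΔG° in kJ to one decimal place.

As written, Li⁺/Li is reduced (cathode) and Sn⁴⁺/Sn²⁺ is oxidised (anode), so E°cell = (-3.02) − (+0.17) = -3.19 V.
Balancing electrons gives n = 2.
ΔG° = −nFE° = −(2)(96485)(-3.19) = 615,574 J = +615.6 kJ.

+615.6 kJ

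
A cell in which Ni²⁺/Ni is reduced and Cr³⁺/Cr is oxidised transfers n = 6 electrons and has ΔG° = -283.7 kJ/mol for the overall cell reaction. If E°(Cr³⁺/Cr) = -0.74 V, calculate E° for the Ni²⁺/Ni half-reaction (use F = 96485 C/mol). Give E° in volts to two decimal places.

-0.25 V

E°cell = −ΔG°/(nF) = −(-283.7×10³)/((6)(96485)) = +0.490 V.
Since Ni²⁺/Ni is the cathode and Cr³⁺/Cr the anode, E°cell = E°(Ni²⁺/Ni) − E°(Cr³⁺/Cr).
So E°(Ni²⁺/Ni) = E°cell + E°(Cr³⁺/Cr) = +0.490 + (-0.74) = -0.25 V.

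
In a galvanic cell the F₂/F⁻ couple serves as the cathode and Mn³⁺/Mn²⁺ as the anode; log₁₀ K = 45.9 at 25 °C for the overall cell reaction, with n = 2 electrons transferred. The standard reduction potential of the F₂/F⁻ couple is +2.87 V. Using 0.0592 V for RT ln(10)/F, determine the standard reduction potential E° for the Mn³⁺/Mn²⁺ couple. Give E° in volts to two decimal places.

E°cell = (0.0592/n)·log K = (0.0592/2)(45.9) = +1.359 V.
Since F₂/F⁻ is the cathode and Mn³⁺/Mn²⁺ the anode, E°cell = E°(F₂/F⁻) − E°(Mn³⁺/Mn²⁺).
So E°(Mn³⁺/Mn²⁺) = E°(F₂/F⁻) − E°cell = (+2.87) − (+1.359) = +1.51 V.

+1.51 V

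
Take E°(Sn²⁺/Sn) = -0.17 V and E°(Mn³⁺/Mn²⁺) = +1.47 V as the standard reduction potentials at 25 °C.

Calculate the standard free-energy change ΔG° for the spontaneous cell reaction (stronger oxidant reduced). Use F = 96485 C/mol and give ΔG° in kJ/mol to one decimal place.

-316.5 kJ/mol

Mn³⁺/Mn²⁺ (E° = +1.47 V) is the cathode; Sn²⁺/Sn (E° = -0.17 V) is the anode, so E°cell = +1.64 V.
Balancing electrons gives n = 2 (lcm of 1 and 2).
ΔG° = −nFE° = −(2)(96485)(+1.64) = -316,471 J = -316.5 kJ/mol.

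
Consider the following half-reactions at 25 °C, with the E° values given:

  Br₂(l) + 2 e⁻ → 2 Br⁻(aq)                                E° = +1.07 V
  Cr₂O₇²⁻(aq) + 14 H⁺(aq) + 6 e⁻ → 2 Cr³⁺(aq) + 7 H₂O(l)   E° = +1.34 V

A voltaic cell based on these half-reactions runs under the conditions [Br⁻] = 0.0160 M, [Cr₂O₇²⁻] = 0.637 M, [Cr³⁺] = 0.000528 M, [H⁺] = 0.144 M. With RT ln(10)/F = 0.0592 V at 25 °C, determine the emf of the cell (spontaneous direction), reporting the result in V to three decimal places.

Cr₂O₇²⁻/Cr³⁺ is the cathode (higher E°), Br₂/Br⁻ the anode: E°cell = +1.34 − (+1.07) = +0.27 V, n = 6.
Overall: Cr₂O₇²⁻(aq) + 14 H⁺(aq) + 6 Br⁻(aq) → 2 Cr³⁺(aq) + 7 H₂O(l) + 3 Br₂(l)
Q = [Cr³⁺]^2 / ([Cr₂O₇²⁻]·[H⁺]^14·[Br⁻]^6); log Q = 16.199.
E = E° − (0.0592/n) log Q = +0.27 − (0.0592/6)(16.199) = +0.110 V.

+0.110 V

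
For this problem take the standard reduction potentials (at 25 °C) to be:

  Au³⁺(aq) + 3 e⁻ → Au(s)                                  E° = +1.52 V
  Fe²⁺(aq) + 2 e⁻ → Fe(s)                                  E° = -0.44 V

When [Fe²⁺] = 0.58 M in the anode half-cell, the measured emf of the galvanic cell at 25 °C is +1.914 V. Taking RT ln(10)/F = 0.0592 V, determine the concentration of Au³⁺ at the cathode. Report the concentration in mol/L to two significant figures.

0.0021 M

Au³⁺/Au is the cathode, Fe²⁺/Fe the anode: E°cell = +1.96 V, n = 6.
Overall reaction: 2 Au³⁺(aq) + 3 Fe(s) → 2 Au(s) + 3 Fe²⁺(aq); Q = [Fe²⁺]^3/[Au³⁺]^2.
From E = E° − (0.0592/n) log Q: log Q = (E° − E)·n/0.0592 = (+1.96 − (+1.914))·6/0.0592 = 4.6622.
So 2·log[Au³⁺] = 3·log(0.58) − log Q = -0.7097 − (4.6622) = -5.3719; log[Au³⁺] = -5.3719 / 2 = -2.6860; [Au³⁺] = 10^(-2.6860) ≈ 0.0021 M.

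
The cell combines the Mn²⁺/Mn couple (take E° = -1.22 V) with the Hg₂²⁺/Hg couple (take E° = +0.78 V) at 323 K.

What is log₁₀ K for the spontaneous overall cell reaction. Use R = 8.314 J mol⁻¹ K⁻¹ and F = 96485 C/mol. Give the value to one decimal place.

Cathode: Hg₂²⁺/Hg; anode: Mn²⁺/Mn. E°cell = (+0.78) − (-1.22) = +2.00 V, with n = 2.
ΔG° = −nFE° = −RT ln K, so ln K = nFE°/(RT) = (2)(96485)(+2.00) / ((8.314)(323)) = 143.717.
log₁₀ K = 143.717 / ln 10 = 62.4.

62.4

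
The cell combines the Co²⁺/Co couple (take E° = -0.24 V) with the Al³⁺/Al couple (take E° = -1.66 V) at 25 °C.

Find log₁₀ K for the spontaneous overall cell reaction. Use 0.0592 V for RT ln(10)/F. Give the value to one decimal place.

143.9

Cathode: Co²⁺/Co; anode: Al³⁺/Al. E°cell = +1.42 V, n = 6.
log K = nE°cell / 0.0592 = (6)(+1.42) / 0.0592 = 143.9.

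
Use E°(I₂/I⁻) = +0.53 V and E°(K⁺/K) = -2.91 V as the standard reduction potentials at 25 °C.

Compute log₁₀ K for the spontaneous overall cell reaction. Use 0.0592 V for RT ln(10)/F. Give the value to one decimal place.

116.2

Cathode: I₂/I⁻; anode: K⁺/K. E°cell = +3.44 V, n = 2.
log K = nE°cell / 0.0592 = (2)(+3.44) / 0.0592 = 116.2.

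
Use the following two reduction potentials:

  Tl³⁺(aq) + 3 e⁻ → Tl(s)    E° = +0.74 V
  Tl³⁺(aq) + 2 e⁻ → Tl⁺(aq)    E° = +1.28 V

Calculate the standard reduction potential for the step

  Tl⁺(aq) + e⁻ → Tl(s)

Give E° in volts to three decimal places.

-0.340 V

Sequential free energies add, so n₃E°₃ = n₁E°₁ + n₂E°₂.
With n₃ = 3, and the known step contributing 2×(+1.28) V, the unknown satisfies 1·E° = 3×(+0.74) − 2×(+1.28) = -0.340.
E° = -0.340 / 1 = -0.340 V.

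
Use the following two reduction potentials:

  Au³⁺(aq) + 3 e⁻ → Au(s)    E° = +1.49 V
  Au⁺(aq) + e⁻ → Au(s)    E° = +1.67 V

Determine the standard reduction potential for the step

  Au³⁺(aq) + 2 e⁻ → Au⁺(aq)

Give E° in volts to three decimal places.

+1.400 V

Sequential free energies add, so n₃E°₃ = n₁E°₁ + n₂E°₂.
With n₃ = 3, and the known step contributing 1×(+1.67) V, the unknown satisfies 2·E° = 3×(+1.49) − 1×(+1.67) = +2.800.
E° = +2.800 / 2 = +1.400 V.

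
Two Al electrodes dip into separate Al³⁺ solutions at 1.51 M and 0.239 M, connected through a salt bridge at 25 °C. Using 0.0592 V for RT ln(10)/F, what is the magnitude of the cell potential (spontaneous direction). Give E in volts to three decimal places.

For a concentration cell E°cell = 0. The 1.51 M side is the cathode (reduction is favoured where [Al³⁺] is higher).
With n = 3, E = −(0.0592/3) log([Al³⁺]ₐₙ/[Al³⁺]꜀ₐₜ) = −(0.0592/3) log(0.239/1.51) = −(0.0592/3)(-0.801) = +0.016 V.

+0.016 V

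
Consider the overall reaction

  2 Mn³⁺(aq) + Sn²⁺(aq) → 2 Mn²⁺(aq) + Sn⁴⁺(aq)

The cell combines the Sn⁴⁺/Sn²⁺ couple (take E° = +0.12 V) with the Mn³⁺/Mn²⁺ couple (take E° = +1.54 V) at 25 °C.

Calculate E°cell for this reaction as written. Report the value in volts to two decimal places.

The Mn³⁺/Mn²⁺ couple has the higher reduction potential, so it is the cathode; Sn⁴⁺/Sn²⁺ is oxidised at the anode.
E°cell = E°(cathode) − E°(anode) = (+1.54) − (+0.12) = +1.42 V.

+1.42 V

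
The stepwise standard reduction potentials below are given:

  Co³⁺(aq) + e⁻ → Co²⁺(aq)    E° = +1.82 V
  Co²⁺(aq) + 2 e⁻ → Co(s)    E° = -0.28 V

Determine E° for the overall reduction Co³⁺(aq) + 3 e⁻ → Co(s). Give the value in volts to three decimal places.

+0.420 V

Standard free energies of sequential steps add: ΔG°₃ = ΔG°₁ + ΔG°₂, so n₃E°₃ = n₁E°₁ + n₂E°₂.
E°₃ = (1×+1.82 + 2×-0.28) / 3 = (+1.260) / 3 = +0.420 V.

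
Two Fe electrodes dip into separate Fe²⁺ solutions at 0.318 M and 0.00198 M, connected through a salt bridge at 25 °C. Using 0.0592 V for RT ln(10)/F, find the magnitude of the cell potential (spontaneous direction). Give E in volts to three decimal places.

For a concentration cell E°cell = 0. The 0.318 M side is the cathode (reduction is favoured where [Fe²⁺] is higher).
With n = 2, E = −(0.0592/2) log([Fe²⁺]ₐₙ/[Fe²⁺]꜀ₐₜ) = −(0.0592/2) log(0.00198/0.318) = −(0.0592/2)(-2.206) = +0.065 V.

+0.065 V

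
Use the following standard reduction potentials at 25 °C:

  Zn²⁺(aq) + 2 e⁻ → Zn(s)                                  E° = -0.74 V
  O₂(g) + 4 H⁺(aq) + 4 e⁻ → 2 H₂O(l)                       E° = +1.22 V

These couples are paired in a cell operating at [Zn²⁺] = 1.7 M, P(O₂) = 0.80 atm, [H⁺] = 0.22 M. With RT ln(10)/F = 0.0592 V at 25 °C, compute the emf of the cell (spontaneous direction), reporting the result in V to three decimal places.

O₂/H₂O is the cathode (higher E°), Zn²⁺/Zn the anode: E°cell = +1.22 − (-0.74) = +1.96 V, n = 4.
Overall: O₂(g) + 4 H⁺(aq) + 2 Zn(s) → 2 H₂O(l) + 2 Zn²⁺(aq)
Q = [Zn²⁺]^2 / (P(O₂)·[H⁺]^4); log Q = 3.188.
E = E° − (0.0592/n) log Q = +1.96 − (0.0592/4)(3.188) = +1.913 V.

+1.913 V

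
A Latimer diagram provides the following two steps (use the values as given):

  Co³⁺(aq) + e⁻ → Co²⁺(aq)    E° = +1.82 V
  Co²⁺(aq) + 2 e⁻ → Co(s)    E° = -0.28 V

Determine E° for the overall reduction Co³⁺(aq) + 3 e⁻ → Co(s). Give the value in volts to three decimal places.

Since ΔG° = −nFE° is additive over sequential reductions, n₃E°₃ = n₁E°₁ + n₂E°₂.
E°₃ = (1×+1.82 + 2×-0.28) / 3 = (+1.260) / 3 = +0.420 V.

+0.420 V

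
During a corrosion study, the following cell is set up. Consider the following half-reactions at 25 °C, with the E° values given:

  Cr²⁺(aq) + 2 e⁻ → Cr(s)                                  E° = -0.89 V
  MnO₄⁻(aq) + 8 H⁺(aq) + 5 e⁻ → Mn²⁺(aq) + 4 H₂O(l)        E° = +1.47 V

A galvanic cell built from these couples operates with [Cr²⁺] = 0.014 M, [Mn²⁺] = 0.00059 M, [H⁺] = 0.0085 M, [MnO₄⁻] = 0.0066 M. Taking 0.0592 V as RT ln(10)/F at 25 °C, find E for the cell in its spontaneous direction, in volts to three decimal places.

MnO₄⁻/Mn²⁺ is the cathode (higher E°), Cr²⁺/Cr the anode: E°cell = +1.47 − (-0.89) = +2.36 V, n = 10.
Overall: 2 MnO₄⁻(aq) + 16 H⁺(aq) + 5 Cr(s) → 2 Mn²⁺(aq) + 8 H₂O(l) + 5 Cr²⁺(aq)
Q = [Mn²⁺]^2·[Cr²⁺]^5 / ([MnO₄⁻]^2·[H⁺]^16); log Q = 21.763.
E = E° − (0.0592/n) log Q = +2.36 − (0.0592/10)(21.763) = +2.231 V.

+2.231 V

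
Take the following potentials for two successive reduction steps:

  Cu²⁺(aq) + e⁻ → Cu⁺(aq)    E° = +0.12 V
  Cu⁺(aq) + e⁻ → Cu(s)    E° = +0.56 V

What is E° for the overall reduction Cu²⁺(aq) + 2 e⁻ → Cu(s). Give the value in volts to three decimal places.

+0.340 V

Adding the free-energy changes (−nFE°) of the two steps gives −n₃FE°₃ = −n₁FE°₁ − n₂FE°₂.
E°₃ = (1×+0.12 + 1×+0.56) / 2 = (+0.680) / 2 = +0.340 V.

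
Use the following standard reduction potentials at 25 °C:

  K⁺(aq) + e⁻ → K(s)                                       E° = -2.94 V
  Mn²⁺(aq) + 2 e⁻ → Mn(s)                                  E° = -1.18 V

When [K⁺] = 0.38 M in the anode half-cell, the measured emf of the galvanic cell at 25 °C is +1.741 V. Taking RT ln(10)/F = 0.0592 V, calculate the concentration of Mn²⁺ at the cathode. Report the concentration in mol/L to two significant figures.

0.033 M

Mn²⁺/Mn is the cathode, K⁺/K the anode: E°cell = +1.76 V, n = 2.
Overall reaction: Mn²⁺(aq) + 2 K(s) → Mn(s) + 2 K⁺(aq); Q = [K⁺]^2/[Mn²⁺]^1.
From E = E° − (0.0592/n) log Q: log Q = (E° − E)·n/0.0592 = (+1.76 − (+1.741))·2/0.0592 = 0.6419.
So 1·log[Mn²⁺] = 2·log(0.38) − log Q = -0.8404 − (0.6419) = -1.4823; [Mn²⁺] = 10^(-1.4823) ≈ 0.033 M.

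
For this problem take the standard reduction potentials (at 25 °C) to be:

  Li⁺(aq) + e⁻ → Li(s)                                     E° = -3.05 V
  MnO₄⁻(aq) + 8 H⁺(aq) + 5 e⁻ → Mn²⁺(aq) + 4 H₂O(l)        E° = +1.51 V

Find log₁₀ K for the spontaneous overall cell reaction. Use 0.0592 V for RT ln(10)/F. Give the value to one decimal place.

Cathode: MnO₄⁻/Mn²⁺; anode: Li⁺/Li. E°cell = +4.56 V, n = 5.
log K = nE°cell / 0.0592 = (5)(+4.56) / 0.0592 = 385.1.

385.1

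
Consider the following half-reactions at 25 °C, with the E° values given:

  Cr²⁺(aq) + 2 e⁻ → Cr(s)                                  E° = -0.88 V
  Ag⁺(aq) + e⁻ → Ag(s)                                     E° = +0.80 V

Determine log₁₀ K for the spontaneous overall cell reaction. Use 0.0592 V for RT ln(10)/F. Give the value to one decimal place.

Cathode: Ag⁺/Ag; anode: Cr²⁺/Cr. E°cell = +1.68 V, n = 2.
log K = nE°cell / 0.0592 = (2)(+1.68) / 0.0592 = 56.8.

56.8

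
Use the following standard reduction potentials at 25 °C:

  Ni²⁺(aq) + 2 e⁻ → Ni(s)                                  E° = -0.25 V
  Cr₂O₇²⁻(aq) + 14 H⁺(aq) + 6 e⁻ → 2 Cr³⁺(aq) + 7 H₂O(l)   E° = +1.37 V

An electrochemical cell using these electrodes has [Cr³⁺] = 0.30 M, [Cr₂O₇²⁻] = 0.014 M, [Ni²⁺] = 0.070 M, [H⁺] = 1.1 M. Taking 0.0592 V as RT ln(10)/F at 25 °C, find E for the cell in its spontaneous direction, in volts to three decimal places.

Cr₂O₇²⁻/Cr³⁺ is the cathode (higher E°), Ni²⁺/Ni the anode: E°cell = +1.37 − (-0.25) = +1.62 V, n = 6.
Overall: Cr₂O₇²⁻(aq) + 14 H⁺(aq) + 3 Ni(s) → 2 Cr³⁺(aq) + 7 H₂O(l) + 3 Ni²⁺(aq)
Q = [Cr³⁺]^2·[Ni²⁺]^3 / ([Cr₂O₇²⁻]·[H⁺]^14); log Q = -3.236.
E = E° − (0.0592/n) log Q = +1.62 − (0.0592/6)(-3.236) = +1.652 V.

+1.652 V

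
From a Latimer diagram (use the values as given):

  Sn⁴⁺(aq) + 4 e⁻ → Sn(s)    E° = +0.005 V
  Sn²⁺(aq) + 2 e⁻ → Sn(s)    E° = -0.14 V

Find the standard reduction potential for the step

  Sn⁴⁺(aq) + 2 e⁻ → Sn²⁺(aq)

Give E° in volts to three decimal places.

Sequential free energies add, so n₃E°₃ = n₁E°₁ + n₂E°₂.
With n₃ = 4, and the known step contributing 2×(-0.14) V, the unknown satisfies 2·E° = 4×(+0.005) − 2×(-0.14) = +0.300.
E° = +0.300 / 2 = +0.150 V.

+0.150 V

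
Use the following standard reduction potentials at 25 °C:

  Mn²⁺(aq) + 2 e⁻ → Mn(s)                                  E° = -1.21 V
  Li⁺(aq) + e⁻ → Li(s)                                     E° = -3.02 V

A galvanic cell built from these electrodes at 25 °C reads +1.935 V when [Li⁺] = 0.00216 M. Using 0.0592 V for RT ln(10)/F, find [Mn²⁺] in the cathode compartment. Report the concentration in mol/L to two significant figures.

Mn²⁺/Mn is the cathode, Li⁺/Li the anode: E°cell = +1.81 V, n = 2.
Overall reaction: Mn²⁺(aq) + 2 Li(s) → Mn(s) + 2 Li⁺(aq); Q = [Li⁺]^2/[Mn²⁺]^1.
From E = E° − (0.0592/n) log Q: log Q = (E° − E)·n/0.0592 = (+1.81 − (+1.935))·2/0.0592 = -4.2230.
So 1·log[Mn²⁺] = 2·log(0.00216) − log Q = -5.3311 − (-4.2230) = -1.1081; [Mn²⁺] = 10^(-1.1081) ≈ 0.078 M.

0.078 M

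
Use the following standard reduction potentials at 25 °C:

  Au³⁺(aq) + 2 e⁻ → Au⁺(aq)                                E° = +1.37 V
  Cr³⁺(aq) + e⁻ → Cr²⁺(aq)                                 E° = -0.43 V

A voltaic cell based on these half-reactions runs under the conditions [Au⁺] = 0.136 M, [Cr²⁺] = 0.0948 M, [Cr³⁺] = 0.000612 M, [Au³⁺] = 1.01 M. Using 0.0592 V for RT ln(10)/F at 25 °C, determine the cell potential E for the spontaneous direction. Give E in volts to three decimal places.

+1.955 V

Au³⁺/Au⁺ is the cathode (higher E°), Cr³⁺/Cr²⁺ the anode: E°cell = +1.37 − (-0.43) = +1.80 V, n = 2.
Overall: Au³⁺(aq) + 2 Cr²⁺(aq) → Au⁺(aq) + 2 Cr³⁺(aq)
Q = [Au⁺]·[Cr³⁺]^2 / ([Au³⁺]·[Cr²⁺]^2); log Q = -5.251.
E = E° − (0.0592/n) log Q = +1.80 − (0.0592/2)(-5.251) = +1.955 V.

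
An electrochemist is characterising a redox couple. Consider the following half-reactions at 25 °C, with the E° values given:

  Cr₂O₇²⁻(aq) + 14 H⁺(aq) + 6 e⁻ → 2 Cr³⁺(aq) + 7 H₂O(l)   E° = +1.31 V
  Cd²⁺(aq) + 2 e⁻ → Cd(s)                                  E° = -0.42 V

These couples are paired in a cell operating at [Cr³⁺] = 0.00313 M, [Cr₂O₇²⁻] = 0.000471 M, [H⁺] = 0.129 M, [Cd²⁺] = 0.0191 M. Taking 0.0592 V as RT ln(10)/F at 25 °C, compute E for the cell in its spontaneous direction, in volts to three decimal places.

+1.675 V

Cr₂O₇²⁻/Cr³⁺ is the cathode (higher E°), Cd²⁺/Cd the anode: E°cell = +1.31 − (-0.42) = +1.73 V, n = 6.
Overall: Cr₂O₇²⁻(aq) + 14 H⁺(aq) + 3 Cd(s) → 2 Cr³⁺(aq) + 7 H₂O(l) + 3 Cd²⁺(aq)
Q = [Cr³⁺]^2·[Cd²⁺]^3 / ([Cr₂O₇²⁻]·[H⁺]^14); log Q = 5.613.
E = E° − (0.0592/n) log Q = +1.73 − (0.0592/6)(5.613) = +1.675 V.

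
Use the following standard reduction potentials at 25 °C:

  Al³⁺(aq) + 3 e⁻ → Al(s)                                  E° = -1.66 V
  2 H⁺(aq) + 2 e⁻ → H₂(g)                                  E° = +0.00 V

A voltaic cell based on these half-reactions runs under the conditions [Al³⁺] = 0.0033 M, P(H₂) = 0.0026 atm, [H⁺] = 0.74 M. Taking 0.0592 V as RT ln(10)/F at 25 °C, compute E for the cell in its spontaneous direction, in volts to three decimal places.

H⁺/H₂ is the cathode (higher E°), Al³⁺/Al the anode: E°cell = +0.00 − (-1.66) = +1.66 V, n = 6.
Overall: 6 H⁺(aq) + 2 Al(s) → 3 H₂(g) + 2 Al³⁺(aq)
Q = P(H₂)^3·[Al³⁺]^2 / ([H⁺]^6); log Q = -11.933.
E = E° − (0.0592/n) log Q = +1.66 − (0.0592/6)(-11.933) = +1.778 V.

+1.778 V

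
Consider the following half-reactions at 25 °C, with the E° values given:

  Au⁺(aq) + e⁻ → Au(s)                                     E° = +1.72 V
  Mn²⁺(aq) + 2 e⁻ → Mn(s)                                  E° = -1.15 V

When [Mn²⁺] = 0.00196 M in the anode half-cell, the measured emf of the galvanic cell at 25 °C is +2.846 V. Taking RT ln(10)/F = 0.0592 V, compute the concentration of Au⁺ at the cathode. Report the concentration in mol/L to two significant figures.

Au⁺/Au is the cathode, Mn²⁺/Mn the anode: E°cell = +2.87 V, n = 2.
Overall reaction: 2 Au⁺(aq) + Mn(s) → 2 Au(s) + Mn²⁺(aq); Q = [Mn²⁺]^1/[Au⁺]^2.
From E = E° − (0.0592/n) log Q: log Q = (E° − E)·n/0.0592 = (+2.87 − (+2.846))·2/0.0592 = 0.8108.
So 2·log[Au⁺] = 1·log(0.00196) − log Q = -2.7077 − (0.8108) = -3.5185; log[Au⁺] = -3.5185 / 2 = -1.7592; [Au⁺] = 10^(-1.7592) ≈ 0.017 M.

0.017 M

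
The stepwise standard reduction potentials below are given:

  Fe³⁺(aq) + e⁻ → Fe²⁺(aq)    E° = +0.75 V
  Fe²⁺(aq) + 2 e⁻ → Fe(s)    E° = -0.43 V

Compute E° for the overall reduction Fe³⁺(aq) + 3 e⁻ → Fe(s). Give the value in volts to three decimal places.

Adding the free-energy changes (−nFE°) of the two steps gives −n₃FE°₃ = −n₁FE°₁ − n₂FE°₂.
E°₃ = (1×+0.75 + 2×-0.43) / 3 = (-0.110) / 3 = -0.037 V.
E° values themselves are not directly additive — weighting by electron count is essential.

-0.037 V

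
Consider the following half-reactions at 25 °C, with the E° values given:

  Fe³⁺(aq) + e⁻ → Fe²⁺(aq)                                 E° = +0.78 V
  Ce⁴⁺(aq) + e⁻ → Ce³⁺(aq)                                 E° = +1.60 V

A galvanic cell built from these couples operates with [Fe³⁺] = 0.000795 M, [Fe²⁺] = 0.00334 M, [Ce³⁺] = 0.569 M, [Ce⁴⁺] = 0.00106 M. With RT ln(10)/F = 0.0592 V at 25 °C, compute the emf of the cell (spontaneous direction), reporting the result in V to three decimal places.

Ce⁴⁺/Ce³⁺ is the cathode (higher E°), Fe³⁺/Fe²⁺ the anode: E°cell = +1.60 − (+0.78) = +0.82 V, n = 1.
Overall: Ce⁴⁺(aq) + Fe²⁺(aq) → Ce³⁺(aq) + Fe³⁺(aq)
Q = [Ce³⁺]·[Fe³⁺] / ([Ce⁴⁺]·[Fe²⁺]); log Q = 2.106.
E = E° − (0.0592/n) log Q = +0.82 − (0.0592/1)(2.106) = +0.695 V.

+0.695 V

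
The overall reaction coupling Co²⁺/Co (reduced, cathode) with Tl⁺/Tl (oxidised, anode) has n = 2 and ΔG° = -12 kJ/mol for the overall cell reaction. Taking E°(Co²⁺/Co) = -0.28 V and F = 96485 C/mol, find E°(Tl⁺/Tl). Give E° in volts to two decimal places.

E°cell = −ΔG°/(nF) = −(-12×10³)/((2)(96485)) = +0.062 V.
Since Co²⁺/Co is the cathode and Tl⁺/Tl the anode, E°cell = E°(Co²⁺/Co) − E°(Tl⁺/Tl).
So E°(Tl⁺/Tl) = E°(Co²⁺/Co) − E°cell = (-0.28) − (+0.062) = -0.34 V.

-0.34 V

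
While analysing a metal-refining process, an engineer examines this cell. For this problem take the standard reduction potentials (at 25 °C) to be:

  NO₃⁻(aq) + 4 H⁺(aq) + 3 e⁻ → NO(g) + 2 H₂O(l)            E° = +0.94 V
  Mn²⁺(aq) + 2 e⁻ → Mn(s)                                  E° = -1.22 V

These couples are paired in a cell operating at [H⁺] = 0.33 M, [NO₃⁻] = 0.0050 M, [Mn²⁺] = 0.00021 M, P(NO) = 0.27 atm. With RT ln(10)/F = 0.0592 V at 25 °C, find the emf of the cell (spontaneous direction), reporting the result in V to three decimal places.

NO₃⁻/NO is the cathode (higher E°), Mn²⁺/Mn the anode: E°cell = +0.94 − (-1.22) = +2.16 V, n = 6.
Overall: 2 NO₃⁻(aq) + 8 H⁺(aq) + 3 Mn(s) → 2 NO(g) + 4 H₂O(l) + 3 Mn²⁺(aq)
Q = P(NO)^2·[Mn²⁺]^3 / ([NO₃⁻]^2·[H⁺]^8); log Q = -3.717.
E = E° − (0.0592/n) log Q = +2.16 − (0.0592/6)(-3.717) = +2.197 V.

+2.197 V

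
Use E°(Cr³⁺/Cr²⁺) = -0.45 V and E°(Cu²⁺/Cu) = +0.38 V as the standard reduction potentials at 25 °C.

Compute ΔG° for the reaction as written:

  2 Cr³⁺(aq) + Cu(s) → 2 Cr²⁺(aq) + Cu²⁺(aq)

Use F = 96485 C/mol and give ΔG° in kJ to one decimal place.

As written, Cr³⁺/Cr²⁺ is reduced (cathode) and Cu²⁺/Cu is oxidised (anode), so E°cell = (-0.45) − (+0.38) = -0.83 V.
Balancing electrons gives n = 2.
ΔG° = −nFE° = −(2)(96485)(-0.83) = 160,165 J = +160.2 kJ.

+160.2 kJ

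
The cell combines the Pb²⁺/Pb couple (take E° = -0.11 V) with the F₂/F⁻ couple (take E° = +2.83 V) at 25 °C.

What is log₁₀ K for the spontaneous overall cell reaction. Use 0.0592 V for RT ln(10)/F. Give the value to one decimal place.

99.3

Cathode: F₂/F⁻; anode: Pb²⁺/Pb. E°cell = +2.94 V, n = 2.
log K = nE°cell / 0.0592 = (2)(+2.94) / 0.0592 = 99.3.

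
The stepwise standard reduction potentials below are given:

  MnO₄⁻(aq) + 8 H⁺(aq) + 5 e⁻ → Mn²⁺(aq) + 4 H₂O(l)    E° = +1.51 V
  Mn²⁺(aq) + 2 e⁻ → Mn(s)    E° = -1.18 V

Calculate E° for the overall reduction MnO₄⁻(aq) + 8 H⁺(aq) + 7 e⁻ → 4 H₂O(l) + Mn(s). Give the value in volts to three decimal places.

Standard free energies of sequential steps add: ΔG°₃ = ΔG°₁ + ΔG°₂, so n₃E°₃ = n₁E°₁ + n₂E°₂.
E°₃ = (5×+1.51 + 2×-1.18) / 7 = (+5.190) / 7 = +0.741 V.

+0.741 V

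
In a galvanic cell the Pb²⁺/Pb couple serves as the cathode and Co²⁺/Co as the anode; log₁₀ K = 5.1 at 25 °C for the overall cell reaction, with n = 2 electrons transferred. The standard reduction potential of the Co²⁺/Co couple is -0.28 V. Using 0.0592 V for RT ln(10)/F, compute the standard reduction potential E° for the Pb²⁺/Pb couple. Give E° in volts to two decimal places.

E°cell = (0.0592/n)·log K = (0.0592/2)(5.1) = +0.151 V.
Since Pb²⁺/Pb is the cathode and Co²⁺/Co the anode, E°cell = E°(Pb²⁺/Pb) − E°(Co²⁺/Co).
So E°(Pb²⁺/Pb) = E°cell + E°(Co²⁺/Co) = +0.151 + (-0.28) = -0.13 V.

-0.13 V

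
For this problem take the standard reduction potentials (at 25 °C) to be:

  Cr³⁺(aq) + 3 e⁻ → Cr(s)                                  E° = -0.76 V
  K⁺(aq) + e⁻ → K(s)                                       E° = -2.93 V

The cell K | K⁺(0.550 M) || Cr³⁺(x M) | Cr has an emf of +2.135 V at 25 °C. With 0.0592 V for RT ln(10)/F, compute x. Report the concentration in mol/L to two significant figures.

0.0028 M

Cr³⁺/Cr is the cathode, K⁺/K the anode: E°cell = +2.17 V, n = 3.
Overall reaction: Cr³⁺(aq) + 3 K(s) → Cr(s) + 3 K⁺(aq); Q = [K⁺]^3/[Cr³⁺]^1.
From E = E° − (0.0592/n) log Q: log Q = (E° − E)·n/0.0592 = (+2.17 − (+2.135))·3/0.0592 = 1.7736.
So 1·log[Cr³⁺] = 3·log(0.55) − log Q = -0.7789 − (1.7736) = -2.5525; [Cr³⁺] = 10^(-2.5525) ≈ 0.0028 M.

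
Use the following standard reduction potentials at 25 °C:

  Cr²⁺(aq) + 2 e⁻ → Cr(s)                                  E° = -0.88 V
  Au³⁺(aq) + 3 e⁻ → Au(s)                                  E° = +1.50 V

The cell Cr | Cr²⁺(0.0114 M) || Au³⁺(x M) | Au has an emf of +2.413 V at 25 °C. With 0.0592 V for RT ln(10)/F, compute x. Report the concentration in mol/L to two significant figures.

0.057 M

Au³⁺/Au is the cathode, Cr²⁺/Cr the anode: E°cell = +2.38 V, n = 6.
Overall reaction: 2 Au³⁺(aq) + 3 Cr(s) → 2 Au(s) + 3 Cr²⁺(aq); Q = [Cr²⁺]^3/[Au³⁺]^2.
From E = E° − (0.0592/n) log Q: log Q = (E° − E)·n/0.0592 = (+2.38 − (+2.413))·6/0.0592 = -3.3446.
So 2·log[Au³⁺] = 3·log(0.0114) − log Q = -5.8293 − (-3.3446) = -2.4847; log[Au³⁺] = -2.4847 / 2 = -1.2424; [Au³⁺] = 10^(-1.2424) ≈ 0.057 M.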